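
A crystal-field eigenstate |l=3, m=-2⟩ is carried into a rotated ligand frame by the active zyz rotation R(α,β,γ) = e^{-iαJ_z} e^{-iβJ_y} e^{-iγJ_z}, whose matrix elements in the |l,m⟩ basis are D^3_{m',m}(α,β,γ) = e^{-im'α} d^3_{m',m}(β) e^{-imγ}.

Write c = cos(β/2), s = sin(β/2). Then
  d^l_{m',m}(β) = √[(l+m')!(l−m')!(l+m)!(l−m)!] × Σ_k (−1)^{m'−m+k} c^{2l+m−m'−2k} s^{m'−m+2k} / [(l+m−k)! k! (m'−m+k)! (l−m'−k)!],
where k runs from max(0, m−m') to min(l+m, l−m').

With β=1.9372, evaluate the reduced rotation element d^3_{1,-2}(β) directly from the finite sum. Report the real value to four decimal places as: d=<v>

d=0.0375

d^3_{1,-2}(β=1.9372) via the finite sum:
With c≡cos(β/2)=0.566454 and s≡sin(β/2)=0.824093, N=[24·2·1·120]^{1/2}=75.894664
The bounds max(0,m−m')=0 and min(l+m,l−m')=1 give 2 terms
  k=0: (−1)^3·75.8947/(12)·0.5665^3·0.8241^3 = -0.643358
  k=1: (−1)^4·75.8947/(24)·0.5665^1·0.8241^5 = +0.680843
d^3_{1,-2}(1.9372) = -0.643358 +0.680843 = +0.037485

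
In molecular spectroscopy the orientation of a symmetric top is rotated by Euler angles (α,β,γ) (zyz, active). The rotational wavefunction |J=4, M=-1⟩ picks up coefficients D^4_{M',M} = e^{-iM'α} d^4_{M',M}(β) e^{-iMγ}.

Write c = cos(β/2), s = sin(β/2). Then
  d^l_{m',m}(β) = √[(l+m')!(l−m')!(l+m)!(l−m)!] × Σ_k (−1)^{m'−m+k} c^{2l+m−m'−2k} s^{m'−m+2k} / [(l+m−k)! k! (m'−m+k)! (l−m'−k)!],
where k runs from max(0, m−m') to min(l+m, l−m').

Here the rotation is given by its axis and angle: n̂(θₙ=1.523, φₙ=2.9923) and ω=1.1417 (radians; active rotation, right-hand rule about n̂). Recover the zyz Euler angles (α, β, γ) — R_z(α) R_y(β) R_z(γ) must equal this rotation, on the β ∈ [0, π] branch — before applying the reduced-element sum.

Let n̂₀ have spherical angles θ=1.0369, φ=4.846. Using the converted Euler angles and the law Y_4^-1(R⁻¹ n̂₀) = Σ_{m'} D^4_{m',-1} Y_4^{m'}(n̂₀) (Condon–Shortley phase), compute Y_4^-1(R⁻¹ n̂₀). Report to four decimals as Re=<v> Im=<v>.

Re=0.0157 Im=0.1983

Axis–angle → zyz. n̂ = (sinθₙcosφₙ, sinθₙsinφₙ, cosθₙ) = (-0.987747, +0.148569, +0.047778), ω = 1.1417.
R = I cosω + sinω [n̂]ₓ + (1−cosω) n̂n̂ᵀ gives
  R = [+0.985778, -0.129141, +0.107542; -0.042247, +0.428939, +0.902345; -0.162658, -0.894055, +0.417382]
β = atan2(√(R₁₃²+R₂₃²), R₃₃) = 1.140234; α = atan2(R₂₃, R₁₃) mod 2π = 1.452176; γ = atan2(R₃₂, −R₃₁) mod 2π = 4.892354
Need the full column D^4_{m',-1} for m'=−4..4 at α=1.4522, β=1.1402, γ=4.8924.
cos(β/2)=0.841838, sin(β/2)=0.539730
d^4_{-4,-1}: single k=3 term ⇒ +0.497470;  D = -0.144405-0.476050i
d^4_{-3,-1}: k∈[2..3] ⇒ +0.822991 -0.563820 = +0.259171;  D = -0.255172+0.045353i
d^4_{-2,-1}: k∈[1..3] ⇒ +0.686140 -1.410195 +0.386442 = -0.337613;  D = -0.019327-0.337060i
d^4_{-1,-1}: k∈[0..3] ⇒ +0.252248 -1.555306 +1.278624 -0.175194 = -0.199628;  D = -0.199253-0.012238i
d^4_{0,-1}: k∈[0..3] ⇒ -0.723255 +1.783772 -0.733223 +0.050232 = +0.377526;  D = +0.067575-0.371429i
d^4_{1,-1}: k∈[0..3] ⇒ +1.036871 -1.278624 +0.262790 -0.007201 = +0.013836;  D = -0.013224-0.004070i
d^4_{2,-1}: k∈[0..2] ⇒ -0.940130 +0.579664 -0.047654 = -0.408121;  D = +0.165374-0.373114i
d^4_{3,-1}: k∈[0..1] ⇒ +0.563820 -0.139056 = +0.424764;  D = +0.365232+0.216864i
d^4_{4,-1}: single k=0 term ⇒ -0.204486;  D = -0.124475+0.162236i
Y_4^{m'}(θ=1.0369,φ=4.846) and Σ D·Y over m':
  (-0.1444-0.4761i)·(+0.2091-0.1238i)  (-0.2552+0.0454i)·(-0.1585-0.3741i)  (-0.0193-0.3371i)·(-0.1943+0.0532i)  (-0.1993-0.0122i)·(-0.0328-0.2439i)  (+0.0676-0.3714i)·(-0.2562+0.0000i)  (-0.0132-0.0041i)·(+0.0328-0.2439i)  (+0.1654-0.3731i)·(-0.1943-0.0532i)  (+0.3652+0.2169i)·(+0.1585-0.3741i)  (-0.1245+0.1622i)·(+0.2091+0.1238i)
Y_4^-1(R⁻¹ n̂) = +0.015733+0.198280i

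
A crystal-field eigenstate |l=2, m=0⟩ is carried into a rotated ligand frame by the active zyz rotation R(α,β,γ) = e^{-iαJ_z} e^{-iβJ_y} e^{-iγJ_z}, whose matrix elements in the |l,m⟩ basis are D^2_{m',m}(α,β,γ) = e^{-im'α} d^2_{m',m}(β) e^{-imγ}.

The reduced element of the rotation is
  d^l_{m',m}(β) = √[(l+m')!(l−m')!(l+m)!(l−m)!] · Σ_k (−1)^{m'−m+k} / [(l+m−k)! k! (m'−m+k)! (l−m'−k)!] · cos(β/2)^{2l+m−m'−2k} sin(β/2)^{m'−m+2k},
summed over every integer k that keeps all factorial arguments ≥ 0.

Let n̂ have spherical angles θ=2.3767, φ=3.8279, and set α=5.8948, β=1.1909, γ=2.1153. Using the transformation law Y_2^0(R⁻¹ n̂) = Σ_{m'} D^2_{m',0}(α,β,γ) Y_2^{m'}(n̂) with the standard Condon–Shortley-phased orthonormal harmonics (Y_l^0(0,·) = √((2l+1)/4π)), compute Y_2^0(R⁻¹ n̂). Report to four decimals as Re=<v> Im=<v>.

Re=-0.0040 Im=0.0000

Need the full column D^2_{m',0} for m'=−2..2 at α=5.8948, β=1.1909, γ=2.1153.
cos(β/2)=0.827896, sin(β/2)=0.560881
d^2_{-2,0}: single k=2 term ⇒ +0.528165;  D = +0.376677-0.370233i
d^2_{-1,0}: k∈[1..2] ⇒ +0.779604 -0.357820 = +0.421784;  D = +0.390371-0.159727i
d^2_{0,0}: k∈[0..2] ⇒ +0.469790 -0.862489 +0.098966 = -0.293734;  D = -0.293734+0.000000i
d^2_{1,0}: k∈[0..1] ⇒ -0.779604 +0.357820 = -0.421784;  D = -0.390371-0.159727i
d^2_{2,0}: single k=0 term ⇒ +0.528165;  D = +0.376677+0.370233i
Y_2^{m'}(θ=2.3767,φ=3.8279) and Σ D·Y over m':
  (+0.3767-0.3702i)·(+0.0365-0.1816i)  (+0.3904-0.1597i)·(+0.2986-0.2446i)  (-0.2937+0.0000i)·(+0.1771+0.0000i)  (-0.3904-0.1597i)·(-0.2986-0.2446i)  (+0.3767+0.3702i)·(+0.0365+0.1816i)
Y_2^0(R⁻¹ n̂) = -0.004034-0.000000i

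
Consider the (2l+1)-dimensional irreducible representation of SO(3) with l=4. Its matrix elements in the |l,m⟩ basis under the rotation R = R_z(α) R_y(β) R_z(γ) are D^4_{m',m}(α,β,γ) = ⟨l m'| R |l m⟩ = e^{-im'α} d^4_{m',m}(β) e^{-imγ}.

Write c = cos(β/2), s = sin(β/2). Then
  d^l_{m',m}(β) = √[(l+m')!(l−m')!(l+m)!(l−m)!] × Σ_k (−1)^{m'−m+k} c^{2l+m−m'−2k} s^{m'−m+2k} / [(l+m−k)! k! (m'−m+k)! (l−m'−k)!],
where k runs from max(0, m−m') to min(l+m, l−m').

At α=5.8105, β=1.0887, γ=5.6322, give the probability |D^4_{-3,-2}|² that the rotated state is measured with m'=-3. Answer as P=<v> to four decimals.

P=0.0042

D^4_{-3,-2}(5.8105,1.0887,5.6322) = e^{-i·-3·5.8105}·d^4_{-3,-2}(1.0887)·e^{-i·-2·5.6322}. Compute d first:
Half-angle: c=0.855464, s=0.517862. N=√(1·5040·2·720)=2693.993318
Admissible k: 1..2 (factorial args all ≥0)
  k=1: (−1)^0·2693.9933/(720)·0.8555^7·0.5179^1 = +0.649667
  k=2: (−1)^1·2693.9933/(240)·0.8555^5·0.5179^3 = -0.714228
d^4_{-3,-2}(1.0887) = +0.649667 -0.714228 = -0.064561
|D^4_{-3,-2}|² = |d^4_{-3,-2}(β)|² = (-0.064561)² = 0.004168 (the z-rotation phases have unit modulus)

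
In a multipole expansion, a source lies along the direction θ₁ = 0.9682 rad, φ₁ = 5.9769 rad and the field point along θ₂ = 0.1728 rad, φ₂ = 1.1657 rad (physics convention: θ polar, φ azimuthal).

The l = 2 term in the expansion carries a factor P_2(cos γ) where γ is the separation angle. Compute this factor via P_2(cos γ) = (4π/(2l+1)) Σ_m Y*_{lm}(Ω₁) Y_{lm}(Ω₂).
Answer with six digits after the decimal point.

-0.008680

Expand P_2 via completeness: Σ_{m} conj(Y_{2,m}) at Ω₁ times Y_{2,m} at Ω₂ —
  m=-2: (0.21451 - 0.15075j) × (-0.00787 - 0.00827j) = -0.00294 - 0.00059j  (running Σ = -0.00294 - 0.00059j)
  m=-1: (0.34396 - 0.10877j) × (0.05157 - 0.12026j) = 0.00466 - 0.04697j  (running Σ = 0.00172 - 0.04756j)
  m=0: (-0.01144 + 0.00000j) × (0.60281 + 0.00000j) = -0.00690 + 0.00000j  (running Σ = -0.00517 - 0.04756j)
  m=1: (-0.34396 - 0.10877j) × (-0.05157 - 0.12026j) = 0.00466 + 0.04697j  (running Σ = -0.00052 - 0.00059j)
  m=2: (0.21451 + 0.15075j) × (-0.00787 + 0.00827j) = -0.00294 + 0.00059j  (running Σ = -0.00345 - 0.00000j)
Accumulated sum -0.00345 - 0.00000j; after 4π/(2l+1) scaling, -0.00868 - 0.00000j ⇒ P_2 = -0.008680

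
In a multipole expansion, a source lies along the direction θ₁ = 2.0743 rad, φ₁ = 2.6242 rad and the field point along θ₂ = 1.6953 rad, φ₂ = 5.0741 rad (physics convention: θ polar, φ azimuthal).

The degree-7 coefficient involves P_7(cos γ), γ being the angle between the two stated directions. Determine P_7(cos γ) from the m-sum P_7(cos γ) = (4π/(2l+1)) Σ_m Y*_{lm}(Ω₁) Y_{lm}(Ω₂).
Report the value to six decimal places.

-0.319089

Summing Y*_{l m}(θ₁,φ₁)·Y_{l m}(θ₂,φ₂) over m ∈ [−7, 7]; prefactor 4π/(2·7+1) = 0.837758:
  m=-7: Y*=(0.175413, -0.091357)  Y=(-0.271142, 0.388262)  product (-0.012091, 0.092877)
  m=-6: Y*=(0.407363, 0.015176)  Y=(-0.125117, -0.183091)  product (-0.048189, -0.076483)
  m=-5: Y*=(0.325875, 0.201877)  Y=(-0.274250, 0.066462)  product (-0.102789, -0.033706)
  m=-4: Y*=(0.002637, 0.004841)  Y=(0.030577, -0.245421)  product (0.001269, -0.000499)
  m=-3: Y*=(0.006387, -0.343022)  Y=(-0.192720, -0.101724)  product (-0.036124, 0.065458)
  m=-2: Y*=(0.084540, -0.142318)  Y=(0.191244, -0.168895)  product (-0.007869, -0.041496)
  m=-1: Y*=(-0.243781, 0.138737)  Y=(-0.068054, -0.179868)  product (0.041545, 0.034407)
  m=+0: Y*=(-0.203847, -0.000000)  Y=(0.256982, 0.000000)  product (-0.052385, -0.000000)
  m=+1: Y*=(0.243781, 0.138737)  Y=(0.068054, -0.179868)  product (0.041545, -0.034407)
  m=+2: Y*=(0.084540, 0.142318)  Y=(0.191244, 0.168895)  product (-0.007869, 0.041496)
  m=+3: Y*=(-0.006387, -0.343022)  Y=(0.192720, -0.101724)  product (-0.036124, -0.065458)
  m=+4: Y*=(0.002637, -0.004841)  Y=(0.030577, 0.245421)  product (0.001269, 0.000499)
  m=+5: Y*=(-0.325875, 0.201877)  Y=(0.274250, 0.066462)  product (-0.102789, 0.033706)
  m=+6: Y*=(0.407363, -0.015176)  Y=(-0.125117, 0.183091)  product (-0.048189, 0.076483)
  m=+7: Y*=(-0.175413, -0.091357)  Y=(0.271142, 0.388262)  product (-0.012091, -0.092877)
Accumulated sum (-0.380884, 0.000000); after 4π/(2l+1) scaling, (-0.319089, 0.000000) ⇒ P_7 = -0.319089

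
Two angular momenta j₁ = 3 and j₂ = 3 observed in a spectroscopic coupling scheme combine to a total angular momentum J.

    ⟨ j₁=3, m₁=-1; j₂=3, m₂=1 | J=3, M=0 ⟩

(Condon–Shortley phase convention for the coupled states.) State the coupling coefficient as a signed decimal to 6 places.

+√(1/6) = +0.408248

√[7·3!3!3!/10! · 2!4!4!2!3!3!] = √(864/25)
  +(−1)^1/∏(1,2,3,3,0,0)! = -1/72  (running -1/72)
  +(−1)^2/∏(2,1,2,2,1,1)! = 1/8  (running 1/9)
  +(−1)^3/∏(3,0,1,1,2,2)! = -1/24  (running 5/72)
⟨..|..⟩ = √(864/25)·(5/72) = +0.408248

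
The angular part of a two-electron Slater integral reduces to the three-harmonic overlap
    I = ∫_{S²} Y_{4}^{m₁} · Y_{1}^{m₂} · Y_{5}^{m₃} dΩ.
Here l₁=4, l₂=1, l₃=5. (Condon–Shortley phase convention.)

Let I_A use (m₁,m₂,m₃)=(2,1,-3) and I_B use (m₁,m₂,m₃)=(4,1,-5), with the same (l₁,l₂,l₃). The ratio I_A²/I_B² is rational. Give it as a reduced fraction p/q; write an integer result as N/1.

l's match ⇒ only the (l;m) 3-j factors differ between A and B.
A: triangle coeff Δ(4,1,5) = 1/495; Σ_t [0,0]: t=0:+1/2880 = 1/2880; (3j)²=28/495 [(4 1 5; 2 1 -3)], sign=+1
B: triangle coeff Δ(4,1,5) = 1/495; Σ_t [0,0]: t=0:+1/80640 = 1/80640; (3j)²=1/11 [(4 1 5; 4 1 -5)], sign=+1
I_A²/I_B² = (28/495)/(1/11) = 28/45

28/45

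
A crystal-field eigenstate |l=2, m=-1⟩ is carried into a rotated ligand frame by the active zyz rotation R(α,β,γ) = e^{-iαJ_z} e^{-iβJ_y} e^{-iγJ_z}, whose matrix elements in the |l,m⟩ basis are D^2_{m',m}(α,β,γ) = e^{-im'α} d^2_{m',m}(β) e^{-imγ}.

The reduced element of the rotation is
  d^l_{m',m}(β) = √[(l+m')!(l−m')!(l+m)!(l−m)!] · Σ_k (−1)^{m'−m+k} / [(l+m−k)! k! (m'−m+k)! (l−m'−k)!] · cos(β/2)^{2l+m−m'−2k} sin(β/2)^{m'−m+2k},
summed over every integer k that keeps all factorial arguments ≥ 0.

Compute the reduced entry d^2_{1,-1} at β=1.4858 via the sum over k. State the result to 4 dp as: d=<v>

d^2_{1,-1}(β=1.4858) via the finite sum:
Half-angle: c=0.736510, s=0.676427. N=√(6·1·1·6)=6.000000
k: max(0,(-1)−(1))=0 … min(2+(-1),2−(1))=1
  k=0: (−1)^2·6.0000/(2)·0.7365^2·0.6764^2 = +0.744595
  k=1: (−1)^3·6.0000/(6)·0.7365^0·0.6764^4 = -0.209355
d^2_{1,-1}(1.4858) = +0.744595 -0.209355 = +0.535240

d=0.5352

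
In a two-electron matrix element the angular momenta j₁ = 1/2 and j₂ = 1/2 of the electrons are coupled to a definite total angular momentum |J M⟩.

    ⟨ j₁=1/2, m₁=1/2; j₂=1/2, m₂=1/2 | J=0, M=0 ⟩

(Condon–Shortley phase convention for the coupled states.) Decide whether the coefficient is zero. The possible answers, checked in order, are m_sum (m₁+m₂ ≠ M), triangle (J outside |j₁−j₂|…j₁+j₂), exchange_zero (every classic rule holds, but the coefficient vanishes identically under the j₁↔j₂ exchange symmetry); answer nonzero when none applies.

m-sum: m₁+m₂ = 1/2+1/2 = 1, M = 0  ✗ ⇒ coefficient is 0

m_sum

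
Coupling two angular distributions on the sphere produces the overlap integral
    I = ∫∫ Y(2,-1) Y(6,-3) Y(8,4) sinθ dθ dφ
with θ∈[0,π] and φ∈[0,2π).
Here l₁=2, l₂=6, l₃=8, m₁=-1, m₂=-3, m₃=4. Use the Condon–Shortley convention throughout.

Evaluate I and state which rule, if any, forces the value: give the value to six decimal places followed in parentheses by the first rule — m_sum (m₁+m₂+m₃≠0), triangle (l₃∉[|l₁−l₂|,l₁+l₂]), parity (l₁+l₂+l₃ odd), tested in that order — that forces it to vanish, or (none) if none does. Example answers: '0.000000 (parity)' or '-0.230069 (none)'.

m-sum 0 ✓  L=16 even ✓  4≤8≤8 ✓
Π(2lᵢ+1) = 5×13×17 = 1105
triangle coeff Δ(2,6,8) = 1/30940
Σ_t [0,0]: t=0:+1/2073600 = 1/2073600
(3j)²=28/1105 [(2 6 8; 0 0 0)], sign=+1
Σ_t [0,0]: t=0:+1/13063680 = 1/13063680
(3j)²=44/1547 [(2 6 8; -1 -3 4)], sign=+1
⇒ 4πI² = 176/221
I = (+1)√(176/221/(4π)) = 0.25174176
No selection rule forces the value: the integral is nonzero (none).

0.251742 (none)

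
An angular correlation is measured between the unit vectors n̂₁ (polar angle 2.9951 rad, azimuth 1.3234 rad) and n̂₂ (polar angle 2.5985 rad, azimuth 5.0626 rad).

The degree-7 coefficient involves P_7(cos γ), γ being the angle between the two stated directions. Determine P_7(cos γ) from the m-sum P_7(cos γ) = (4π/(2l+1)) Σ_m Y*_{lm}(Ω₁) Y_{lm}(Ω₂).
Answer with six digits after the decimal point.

-0.177750

Summing Y*_{l m}(θ₁,φ₁)·Y_{l m}(θ₂,φ₂) over m ∈ [−7, 7]; prefactor 4π/(2·7+1) = 0.837758:
  [-7]  conj(Y_{7,-7})(Ω₁) = -0.000001+0.000000i ; Y_{7,-7}(Ω₂) = -0.003134+0.003796i ; Δ = +0.000000-0.000000i
  [-6]  conj(Y_{7,-6})(Ω₁) = +0.000002-0.000018i ; Y_{7,-6}(Ω₂) = -0.015437-0.026318i ; Δ = -0.000000+0.000000i
  [-5]  conj(Y_{7,-5})(Ω₁) = +0.000269+0.000093i ; Y_{7,-5}(Ω₂) = +0.113474-0.020679i ; Δ = +0.000032+0.000005i
  [-4]  conj(Y_{7,-4})(Ω₁) = -0.001759+0.002678i ; Y_{7,-4}(Ω₂) = -0.049478+0.288318i ; Δ = -0.000685-0.000640i
  [-3]  conj(Y_{7,-3})(Ω₁) = -0.017531-0.019115i ; Y_{7,-3}(Ω₂) = -0.416632-0.238638i ; Δ = +0.002742+0.012147i
  [-2]  conj(Y_{7,-2})(Ω₁) = +0.128621-0.069399i ; Y_{7,-2}(Ω₂) = +0.306208-0.258137i ; Δ = +0.021470-0.054452i
  [-1]  conj(Y_{7,-1})(Ω₁) = +0.125919+0.498551i ; Y_{7,-1}(Ω₂) = -0.034606-0.094741i ; Δ = +0.042876-0.029182i
  [+0]  conj(Y_{7,0})(Ω₁) = -0.787883-0.000000i ; Y_{7,0}(Ω₂) = +0.437938+0.000000i ; Δ = -0.345044-0.000000i
  [+1]  conj(Y_{7,1})(Ω₁) = -0.125919+0.498551i ; Y_{7,1}(Ω₂) = +0.034606-0.094741i ; Δ = +0.042876+0.029182i
  [+2]  conj(Y_{7,2})(Ω₁) = +0.128621+0.069399i ; Y_{7,2}(Ω₂) = +0.306208+0.258137i ; Δ = +0.021470+0.054452i
  [+3]  conj(Y_{7,3})(Ω₁) = +0.017531-0.019115i ; Y_{7,3}(Ω₂) = +0.416632-0.238638i ; Δ = +0.002742-0.012147i
  [+4]  conj(Y_{7,4})(Ω₁) = -0.001759-0.002678i ; Y_{7,4}(Ω₂) = -0.049478-0.288318i ; Δ = -0.000685+0.000640i
  [+5]  conj(Y_{7,5})(Ω₁) = -0.000269+0.000093i ; Y_{7,5}(Ω₂) = -0.113474-0.020679i ; Δ = +0.000032-0.000005i
  [+6]  conj(Y_{7,6})(Ω₁) = +0.000002+0.000018i ; Y_{7,6}(Ω₂) = -0.015437+0.026318i ; Δ = -0.000000-0.000000i
  [+7]  conj(Y_{7,7})(Ω₁) = +0.000001+0.000000i ; Y_{7,7}(Ω₂) = +0.003134+0.003796i ; Δ = +0.000000+0.000000i
Total Σ_m = -0.212173-0.000000i. Multiply by 0.837758: -0.177750-0.000000i. P_7(cos γ) = -0.177750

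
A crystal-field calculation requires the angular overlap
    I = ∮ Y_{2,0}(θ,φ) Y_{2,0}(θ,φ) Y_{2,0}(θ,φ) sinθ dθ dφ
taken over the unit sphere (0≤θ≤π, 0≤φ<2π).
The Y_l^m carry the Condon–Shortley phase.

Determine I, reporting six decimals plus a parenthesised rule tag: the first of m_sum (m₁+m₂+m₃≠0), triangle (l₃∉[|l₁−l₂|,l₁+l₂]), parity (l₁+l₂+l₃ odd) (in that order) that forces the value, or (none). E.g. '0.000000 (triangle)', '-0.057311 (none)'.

Rules hold: Σm=0, L=6 even, 0≤2≤4.
N = 5·5·5 = 125
Δ = 2!·2!·2!/7! = 1/630
Racah Σ t=0..2: t=0:+1/8 t=1:−1/1 t=2:+1/8 = -3/4
⇒ 3j(2 2 2; 0 0 0)² = 2/35, sgn -1
(m-triple is (0,0,0) — same symbol as above.)
4πI² = N·(3j₀)²·(3jₘ)² = 20/49
I = +1·√(0.408163/4π) = 0.18022375
No selection rule forces the value: the integral is nonzero (none).

0.180224 (none)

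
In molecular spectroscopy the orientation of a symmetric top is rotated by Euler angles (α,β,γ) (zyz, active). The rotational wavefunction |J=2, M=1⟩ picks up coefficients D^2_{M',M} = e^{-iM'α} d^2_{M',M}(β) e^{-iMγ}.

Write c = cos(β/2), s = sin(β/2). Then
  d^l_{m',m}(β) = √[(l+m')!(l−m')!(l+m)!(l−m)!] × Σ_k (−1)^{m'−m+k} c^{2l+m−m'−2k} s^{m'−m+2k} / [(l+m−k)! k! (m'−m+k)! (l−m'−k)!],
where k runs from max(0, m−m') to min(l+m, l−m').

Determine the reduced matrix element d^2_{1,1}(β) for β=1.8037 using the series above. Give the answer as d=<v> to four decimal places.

d^2_{1,1}(β=1.8037) via the finite sum:
Half-angle: c=0.620160, s=0.784476. N=√(6·1·6·1)=6.000000
Admissible k: 0..1 (factorial args all ≥0)
  k=0: (−1)^0·6.0000/(6)·0.6202^4·0.7845^0 = +0.147916
  k=1: (−1)^1·6.0000/(2)·0.6202^2·0.7845^2 = -0.710047
d^2_{1,1}(1.8037) = +0.147916 -0.710047 = -0.562132

d=-0.5621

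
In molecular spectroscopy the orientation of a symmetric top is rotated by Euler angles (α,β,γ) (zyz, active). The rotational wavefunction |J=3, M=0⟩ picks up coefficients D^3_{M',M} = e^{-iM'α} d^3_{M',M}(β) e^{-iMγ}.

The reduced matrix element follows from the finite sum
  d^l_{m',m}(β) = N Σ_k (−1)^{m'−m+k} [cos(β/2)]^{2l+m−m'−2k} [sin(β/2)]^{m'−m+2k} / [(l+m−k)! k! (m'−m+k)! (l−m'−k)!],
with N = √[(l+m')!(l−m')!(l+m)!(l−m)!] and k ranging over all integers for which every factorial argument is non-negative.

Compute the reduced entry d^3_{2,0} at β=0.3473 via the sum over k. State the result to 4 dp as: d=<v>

d^3_{2,0}(β=0.3473) via the finite sum:
With c≡cos(β/2)=0.984961 and s≡sin(β/2)=0.172779, N=[120·1·6·6]^{1/2}=65.726707
Admissible k: 0..1 (factorial args all ≥0)
  k=0: (−1)^2·65.7267/(12)·0.9850^4·0.1728^2 = +0.153892
  k=1: (−1)^3·65.7267/(12)·0.9850^2·0.1728^4 = -0.004735
d^3_{2,0}(0.3473) = +0.153892 -0.004735 = +0.149157

d=0.1492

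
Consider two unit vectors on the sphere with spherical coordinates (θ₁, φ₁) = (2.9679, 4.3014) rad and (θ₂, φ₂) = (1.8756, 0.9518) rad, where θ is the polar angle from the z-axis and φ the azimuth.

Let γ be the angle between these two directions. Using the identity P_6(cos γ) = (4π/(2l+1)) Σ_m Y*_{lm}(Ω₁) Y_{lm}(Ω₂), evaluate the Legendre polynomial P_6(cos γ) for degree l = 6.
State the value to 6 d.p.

Term-by-term m-sum for l=6 (normalisation 4π/13 = 0.966644):
  term(m=-6) = 0.00000 + 0.00000j   from Y*(Ω₁)=0.00001 + 0.00001j, Y(Ω₂)=0.30595 + 0.19714j
  term(m=-5) = -0.00005 - 0.00009j   from Y*(Ω₁)=0.00022 - 0.00012j, Y(Ω₂)=-0.01848 - 0.39623j
  term(m=-4) = -0.00001 - 0.00001j   from Y*(Ω₁)=-0.00022 - 0.00307j, Y(Ω₂)=0.00216 - 0.00170j
  term(m=-3) = 0.00703 + 0.00506j   from Y*(Ω₁)=-0.02397 - 0.00842j, Y(Ω₂)=-0.32707 - 0.09625j
  term(m=-2) = -0.01360 - 0.00601j   from Y*(Ω₁)=-0.09666 + 0.10400j, Y(Ω₂)=0.03422 + 0.09901j
  term(m=-1) = -0.14439 - 0.03047j   from Y*(Ω₁)=0.19483 + 0.44707j, Y(Ω₂)=-0.17557 + 0.24646j
  term(m=+0) = 0.09465 + 0.00000j   from Y*(Ω₁)=0.71918 + 0.00000j, Y(Ω₂)=0.13161 + 0.00000j
  term(m=+1) = -0.14439 + 0.03047j   from Y*(Ω₁)=-0.19483 + 0.44707j, Y(Ω₂)=0.17557 + 0.24646j
  term(m=+2) = -0.01360 + 0.00601j   from Y*(Ω₁)=-0.09666 - 0.10400j, Y(Ω₂)=0.03422 - 0.09901j
  term(m=+3) = 0.00703 - 0.00506j   from Y*(Ω₁)=0.02397 - 0.00842j, Y(Ω₂)=0.32707 - 0.09625j
  term(m=+4) = -0.00001 + 0.00001j   from Y*(Ω₁)=-0.00022 + 0.00307j, Y(Ω₂)=0.00216 + 0.00170j
  term(m=+5) = -0.00005 + 0.00009j   from Y*(Ω₁)=-0.00022 - 0.00012j, Y(Ω₂)=0.01848 - 0.39623j
  term(m=+6) = 0.00000 - 0.00000j   from Y*(Ω₁)=0.00001 - 0.00001j, Y(Ω₂)=0.30595 - 0.19714j
Total Σ_m = -0.20739 - 0.00000j. Multiply by 0.966644: -0.20047 - 0.00000j. P_6(cos γ) = -0.200472

-0.200472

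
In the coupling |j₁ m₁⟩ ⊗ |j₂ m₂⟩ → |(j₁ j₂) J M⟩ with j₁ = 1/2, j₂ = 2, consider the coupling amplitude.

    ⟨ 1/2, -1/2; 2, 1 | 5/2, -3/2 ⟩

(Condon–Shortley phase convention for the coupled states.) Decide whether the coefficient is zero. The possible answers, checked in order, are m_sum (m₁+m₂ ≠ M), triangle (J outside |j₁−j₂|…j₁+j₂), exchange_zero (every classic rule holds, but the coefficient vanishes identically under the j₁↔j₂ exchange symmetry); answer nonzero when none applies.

m-sum: m₁+m₂ = -1/2+1 = 1/2, M = -3/2  ✗ ⇒ coefficient is 0

m_sum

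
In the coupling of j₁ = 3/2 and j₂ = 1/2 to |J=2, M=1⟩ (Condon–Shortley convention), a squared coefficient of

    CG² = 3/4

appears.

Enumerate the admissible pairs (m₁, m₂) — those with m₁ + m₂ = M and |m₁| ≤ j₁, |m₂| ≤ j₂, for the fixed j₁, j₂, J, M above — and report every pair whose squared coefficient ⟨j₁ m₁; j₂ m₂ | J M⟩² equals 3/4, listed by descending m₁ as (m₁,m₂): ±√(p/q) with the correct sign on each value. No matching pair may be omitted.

(1/2,1/2): +√(3/4)

Admissible pairs with m₁+m₂ = M = 1: (1/2,1/2), (3/2,-1/2)
  (m₁,m₂)=(3/2,-1/2): CG² = 1/4, CG = +√(1/4)
  (m₁,m₂)=(1/2,1/2): CG² = 3/4, CG = +√(3/4)   ← matches the target
Pairs with CG² = 3/4: (1/2,1/2): +√(3/4)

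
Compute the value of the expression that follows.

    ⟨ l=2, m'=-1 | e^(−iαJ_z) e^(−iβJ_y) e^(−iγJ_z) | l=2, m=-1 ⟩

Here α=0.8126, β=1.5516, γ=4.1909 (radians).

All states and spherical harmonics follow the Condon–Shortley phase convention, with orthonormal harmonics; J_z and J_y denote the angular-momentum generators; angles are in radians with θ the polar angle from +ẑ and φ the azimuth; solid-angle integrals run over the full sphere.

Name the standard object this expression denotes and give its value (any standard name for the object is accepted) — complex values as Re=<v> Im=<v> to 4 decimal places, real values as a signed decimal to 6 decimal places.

Wigner D-matrix element, Re=-0.1406 Im=0.4694

This is a Wigner D-matrix element — the rotation-matrix element ⟨l m'| R(α,β,γ) |l m⟩ in the angular-momentum basis.
First d^2_{-1,-1}(β=1.5516), then the phase factors e^{-i(-1)α} and e^{-i(-1)γ}:
With c≡cos(β/2)=0.713861 and s≡sin(β/2)=0.700287, N=[1·6·1·6]^{1/2}=6.000000
The bounds max(0,m−m')=0 and min(l+m,l−m')=1 give 2 terms
  k=0: (−1)^0·6.0000/(6)·0.7139^4·0.7003^0 = +0.259690
  k=1: (−1)^1·6.0000/(2)·0.7139^2·0.7003^2 = -0.749724
d^2_{-1,-1}(1.5516) = +0.259690 -0.749724 = -0.490034
Attach z-rotation phases: D = e^{-i(-1)(0.8126)}·(-0.490034)·e^{-i(-1)(4.1909)} = -0.140648+0.469416i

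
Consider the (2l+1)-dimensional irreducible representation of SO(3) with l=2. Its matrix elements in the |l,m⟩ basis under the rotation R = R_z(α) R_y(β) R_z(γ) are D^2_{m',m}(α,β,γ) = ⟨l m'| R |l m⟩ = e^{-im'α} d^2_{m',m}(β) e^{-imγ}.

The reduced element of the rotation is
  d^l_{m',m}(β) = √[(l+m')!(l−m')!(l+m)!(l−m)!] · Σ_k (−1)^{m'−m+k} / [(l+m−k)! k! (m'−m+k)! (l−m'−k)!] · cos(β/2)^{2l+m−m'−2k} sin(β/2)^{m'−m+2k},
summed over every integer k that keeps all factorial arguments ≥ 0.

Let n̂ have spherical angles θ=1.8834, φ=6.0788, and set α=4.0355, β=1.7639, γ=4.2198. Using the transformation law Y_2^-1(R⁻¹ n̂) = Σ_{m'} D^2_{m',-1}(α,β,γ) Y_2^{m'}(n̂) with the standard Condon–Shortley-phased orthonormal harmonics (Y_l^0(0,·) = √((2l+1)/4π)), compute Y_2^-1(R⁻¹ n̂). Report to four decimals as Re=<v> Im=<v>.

Need the full column D^2_{m',-1} for m'=−2..2 at α=4.0355, β=1.7639, γ=4.2198.
cos(β/2)=0.635647, sin(β/2)=0.771980
d^2_{-2,-1}: single k=1 term ⇒ +0.396537;  D = +0.381576-0.107896i
d^2_{-1,-1}: k∈[0..1] ⇒ +0.163254 -0.722379 = -0.559125;  D = +0.218412-0.514701i
d^2_{0,-1}: k∈[0..1] ⇒ -0.485657 +0.716324 = +0.230667;  D = -0.109084-0.203243i
d^2_{1,-1}: k∈[0..1] ⇒ +0.722379 -0.355160 = +0.367219;  D = +0.361000+0.067296i
d^2_{2,-1}: single k=0 term ⇒ -0.584876;  D = +0.443697-0.381068i
Y_2^{m'}(θ=1.8834,φ=6.0788) and Σ D·Y over m':
  (+0.3816-0.1079i)·(+0.3209+0.1390i)  (+0.2184-0.5147i)·(-0.2214-0.0459i)  (-0.1091-0.2032i)·(-0.2259+0.0000i)  (+0.3610+0.0673i)·(+0.2214-0.0459i)  (+0.4437-0.3811i)·(+0.3209-0.1390i)
Y_2^-1(R⁻¹ n̂) = +0.262554-0.017395i

Re=0.2626 Im=-0.0174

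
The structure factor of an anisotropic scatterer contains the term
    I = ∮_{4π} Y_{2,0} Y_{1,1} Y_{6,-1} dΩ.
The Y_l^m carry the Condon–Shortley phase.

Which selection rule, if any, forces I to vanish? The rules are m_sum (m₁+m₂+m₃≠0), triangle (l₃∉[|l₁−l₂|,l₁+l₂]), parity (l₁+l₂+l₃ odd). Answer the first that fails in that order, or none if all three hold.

triangle

m₁+m₂+m₃ = 0 + 1 − 1 = 0  ✓
triangle: need |l₁−l₂| ≤ l₃ ≤ l₁+l₂ = [1,3]; l₃=6 is outside  ✗
parity: l₁+l₂+l₃ = 9 is odd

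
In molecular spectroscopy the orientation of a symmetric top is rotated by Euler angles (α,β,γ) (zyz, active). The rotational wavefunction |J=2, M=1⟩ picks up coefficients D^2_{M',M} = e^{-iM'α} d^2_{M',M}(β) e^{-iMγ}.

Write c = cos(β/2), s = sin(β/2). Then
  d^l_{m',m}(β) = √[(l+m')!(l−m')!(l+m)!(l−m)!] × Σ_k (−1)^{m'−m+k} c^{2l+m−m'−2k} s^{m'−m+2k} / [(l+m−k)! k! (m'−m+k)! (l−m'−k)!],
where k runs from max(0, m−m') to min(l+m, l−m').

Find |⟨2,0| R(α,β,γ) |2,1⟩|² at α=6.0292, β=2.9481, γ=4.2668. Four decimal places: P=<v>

First d^2_{0,1}(β=2.9481), then the phase factors e^{-i(0)α} and e^{-i(1)γ}:
With c≡cos(β/2)=0.096595 and s≡sin(β/2)=0.995324, N=[2·2·6·1]^{1/2}=4.898979
k: max(0,(1)−(0))=1 … min(2+(1),2−(0))=2
  k=1: (−1)^0·4.8990/(2)·0.0966^3·0.9953^1 = +0.002197
  k=2: (−1)^1·4.8990/(2)·0.0966^1·0.9953^3 = -0.233306
d^2_{0,1}(2.9481) = +0.002197 -0.233306 = -0.231108
|D^2_{0,1}|² = |d^2_{0,1}(β)|² = (-0.231108)² = 0.053411 (the z-rotation phases have unit modulus)

P=0.0534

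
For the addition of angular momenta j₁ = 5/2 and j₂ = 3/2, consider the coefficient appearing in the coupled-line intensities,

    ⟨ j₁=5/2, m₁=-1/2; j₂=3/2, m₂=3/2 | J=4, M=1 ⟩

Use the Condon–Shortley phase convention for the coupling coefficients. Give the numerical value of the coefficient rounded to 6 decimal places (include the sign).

+√(5/28) ≈ +0.422577

triangle: 0!×5!×3!/9! = 720/362880
(j±m)!: 2!×3!×3!×0!×5!×3! = 51840
prefactor² = (2J+1)×Δ×N² = 6480/7
  k=0: +1/(0!×0!×3!×3!×2!×0!) = 1/72
Σ = 1/72  ⇒  CG² = 6480/7×(1/72)² = 5/28
CG = +√(5/28) = +0.422577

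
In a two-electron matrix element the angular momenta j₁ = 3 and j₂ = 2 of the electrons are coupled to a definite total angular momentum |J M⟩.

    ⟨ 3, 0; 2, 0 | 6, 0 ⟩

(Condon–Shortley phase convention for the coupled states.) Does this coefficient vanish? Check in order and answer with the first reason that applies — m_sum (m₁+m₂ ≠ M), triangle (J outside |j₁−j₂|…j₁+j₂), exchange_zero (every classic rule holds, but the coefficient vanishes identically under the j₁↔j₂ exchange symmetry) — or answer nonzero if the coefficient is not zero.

m-sum: m₁+m₂ = 0+0 = 0, M = 0  ✓
triangle: need |j₁−j₂| ≤ J ≤ j₁+j₂, i.e. J ∈ [1, 5]; J = 6 is outside ✗ ⇒ coefficient is 0

triangle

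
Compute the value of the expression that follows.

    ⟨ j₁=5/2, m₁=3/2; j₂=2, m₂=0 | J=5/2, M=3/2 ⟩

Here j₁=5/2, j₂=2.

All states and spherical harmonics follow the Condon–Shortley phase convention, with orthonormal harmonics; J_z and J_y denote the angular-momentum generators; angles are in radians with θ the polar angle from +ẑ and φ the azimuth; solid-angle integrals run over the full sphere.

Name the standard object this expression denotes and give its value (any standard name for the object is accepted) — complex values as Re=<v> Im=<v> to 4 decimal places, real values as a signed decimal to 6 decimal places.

Clebsch–Gordan coefficient, −√(1/70) ≈ -0.119523

This is a Clebsch–Gordan (vector-coupling) coefficient.
j₁+j₂−J=2  J+j₁−j₂=3  J−j₁+j₂=2  j₁+j₂+J+1=8
(j₁±m₁, j₂±m₂, J±M) = (4,1,2,2,4,1)
P² = 288/35
sum k=0..1:
  [0] +1/8 = 1/8
  [1] −1/6 = -1/6
S = -1/24
C² = P²·S² = 1/70 ; C = -0.119523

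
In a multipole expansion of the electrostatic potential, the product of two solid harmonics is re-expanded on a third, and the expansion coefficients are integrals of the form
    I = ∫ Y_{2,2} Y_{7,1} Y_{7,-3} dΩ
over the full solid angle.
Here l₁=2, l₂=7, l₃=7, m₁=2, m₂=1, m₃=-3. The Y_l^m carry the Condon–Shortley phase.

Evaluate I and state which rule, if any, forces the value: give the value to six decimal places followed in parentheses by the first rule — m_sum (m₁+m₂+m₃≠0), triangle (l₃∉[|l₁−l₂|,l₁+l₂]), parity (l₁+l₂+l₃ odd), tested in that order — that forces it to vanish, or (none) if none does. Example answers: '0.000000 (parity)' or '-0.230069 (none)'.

0.181642 (none)

Rules hold: Σm=0, L=16 even, 5≤7≤9.
N = 5·15·15 = 1125
Δ = 2!·2!·12!/17! = 1/185640
Racah Σ t=0..2: t=0:+1/2419200 t=1:−1/518400 t=2:+1/2419200 = -1/907200
⇒ 3j(2 7 7; 0 0 0)² = 56/3315, sgn +1
Racah Σ t=0..0: t=0:+1/3870720 = 1/3870720
⇒ 3j(2 7 7; 2 1 -3)² = 135/6188, sgn +1
4πI² = N·(3j₀)²·(3jₘ)² = 20250/48841
I = +1·√(0.414611/4π) = 0.18164160
No selection rule forces the value: the integral is nonzero (none).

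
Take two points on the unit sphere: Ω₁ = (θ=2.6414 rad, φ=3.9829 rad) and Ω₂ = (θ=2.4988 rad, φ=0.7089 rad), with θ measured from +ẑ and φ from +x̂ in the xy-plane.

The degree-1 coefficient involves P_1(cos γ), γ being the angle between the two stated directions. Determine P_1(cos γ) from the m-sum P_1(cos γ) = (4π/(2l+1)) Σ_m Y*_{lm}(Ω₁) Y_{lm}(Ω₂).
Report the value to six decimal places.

0.417396

Expand P_1 via completeness: Σ_{m} conj(Y_{1,m}) at Ω₁ times Y_{1,m} at Ω₂ —
  [-1]  conj(Y_{1,-1})(Ω₁) = (-0.110435, -0.123530) ; Y_{1,-1}(Ω₂) = (0.157206, -0.134822) ; Δ = (-0.034016, -0.004530)
  [+0]  conj(Y_{1,0})(Ω₁) = (-0.428744, -0.000000) ; Y_{1,0}(Ω₂) = (-0.391090, 0.000000) ; Δ = (0.167677, 0.000000)
  [+1]  conj(Y_{1,1})(Ω₁) = (0.110435, -0.123530) ; Y_{1,1}(Ω₂) = (-0.157206, -0.134822) ; Δ = (-0.034016, 0.004530)
Total Σ_m = (0.099646, 0.000000). Multiply by 4.188790: (0.417396, 0.000000). P_1(cos γ) = 0.417396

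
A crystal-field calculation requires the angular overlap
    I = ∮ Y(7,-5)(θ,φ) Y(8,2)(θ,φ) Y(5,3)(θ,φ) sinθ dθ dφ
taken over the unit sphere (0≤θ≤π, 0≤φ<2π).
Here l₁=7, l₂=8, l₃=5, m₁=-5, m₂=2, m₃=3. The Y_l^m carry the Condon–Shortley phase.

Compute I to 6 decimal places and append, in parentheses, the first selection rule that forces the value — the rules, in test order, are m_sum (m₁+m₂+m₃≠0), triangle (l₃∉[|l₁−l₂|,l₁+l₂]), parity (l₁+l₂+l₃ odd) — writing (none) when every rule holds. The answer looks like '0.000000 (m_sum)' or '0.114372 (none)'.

Rules hold: Σm=0, L=20 even, 1≤5≤15.
N = 15·17·11 = 2805
Δ = 10!·4!·6!/21! = 1/814773960
Racah Σ t=3..7: t=3:−1/87091200 t=4:+1/4976640 t=5:−1/2073600 t=6:+1/4976640 t=7:−1/87091200 = -1/9676800
⇒ 3j(7 8 5; 0 0 0)² = 360/46189, sgn +1
Racah Σ t=8..10: t=8:+1/92897280 t=9:−1/261273600 t=10:+1/10450944000 = 7/995328000
⇒ 3j(7 8 5; -5 2 3)² = 1029/83980, sgn +1
4πI² = N·(3j₀)²·(3jₘ)² = 277830/1037153
I = +1·√(0.267878/4π) = 0.14600349
No selection rule forces the value: the integral is nonzero (none).

0.146003 (none)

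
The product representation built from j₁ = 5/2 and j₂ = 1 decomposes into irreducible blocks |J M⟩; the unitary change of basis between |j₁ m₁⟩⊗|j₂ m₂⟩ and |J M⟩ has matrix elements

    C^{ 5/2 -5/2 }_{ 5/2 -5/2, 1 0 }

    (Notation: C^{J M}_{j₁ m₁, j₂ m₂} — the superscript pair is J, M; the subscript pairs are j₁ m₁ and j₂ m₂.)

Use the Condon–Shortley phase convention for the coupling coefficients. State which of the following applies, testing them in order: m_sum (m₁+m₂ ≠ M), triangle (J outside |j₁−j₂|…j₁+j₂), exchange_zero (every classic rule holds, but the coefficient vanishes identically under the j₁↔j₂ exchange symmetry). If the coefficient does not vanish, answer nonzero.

nonzero

m-sum: m₁+m₂ = -5/2+0 = -5/2, M = -5/2  ✓
triangle: |j₁−j₂| = 3/2 ≤ J = 5/2 ≤ j₁+j₂ = 7/2  ✓
exchange: j₁≠j₂ or m₁≠m₂ — the exchange symmetry imposes no constraint here
value check: CG = −√(5/7) = -0.845154 ≠ 0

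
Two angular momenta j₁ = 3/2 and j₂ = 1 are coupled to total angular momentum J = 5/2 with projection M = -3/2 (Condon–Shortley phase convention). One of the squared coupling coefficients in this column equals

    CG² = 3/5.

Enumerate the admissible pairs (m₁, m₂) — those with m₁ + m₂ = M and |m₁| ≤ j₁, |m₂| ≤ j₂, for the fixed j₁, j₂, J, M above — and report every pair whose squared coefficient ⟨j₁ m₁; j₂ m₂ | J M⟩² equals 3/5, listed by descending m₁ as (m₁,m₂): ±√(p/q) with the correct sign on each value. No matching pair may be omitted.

(-1/2,-1): +√(3/5)

Admissible pairs with m₁+m₂ = M = -3/2: (-3/2,0), (-1/2,-1)
  (m₁,m₂)=(-1/2,-1): CG² = 3/5, CG = +√(3/5)   ← matches the target
  (m₁,m₂)=(-3/2,0): CG² = 2/5, CG = +√(2/5)
Pairs with CG² = 3/5: (-1/2,-1): +√(3/5)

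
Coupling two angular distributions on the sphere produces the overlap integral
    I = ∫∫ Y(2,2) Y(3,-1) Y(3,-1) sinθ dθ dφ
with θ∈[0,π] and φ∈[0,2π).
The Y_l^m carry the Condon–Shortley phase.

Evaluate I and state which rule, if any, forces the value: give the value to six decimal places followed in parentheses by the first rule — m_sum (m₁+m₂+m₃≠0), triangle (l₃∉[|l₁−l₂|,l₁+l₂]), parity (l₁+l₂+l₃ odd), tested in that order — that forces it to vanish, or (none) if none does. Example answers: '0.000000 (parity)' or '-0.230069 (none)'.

Rules hold: Σm=0, L=8 even, 1≤3≤5.
N = 5·7·7 = 245
Δ = 2!·2!·4!/9! = 1/3780
Racah Σ t=0..2: t=0:+1/24 t=1:−1/4 t=2:+1/24 = -1/6
⇒ 3j(2 3 3; 0 0 0)² = 4/105, sgn +1
Racah Σ t=0..0: t=0:+1/16 = 1/16
⇒ 3j(2 3 3; 2 -1 -1)² = 2/35, sgn +1
4πI² = N·(3j₀)²·(3jₘ)² = 8/15
I = +1·√(0.533333/4π) = 0.20601291
No selection rule forces the value: the integral is nonzero (none).

0.206013 (none)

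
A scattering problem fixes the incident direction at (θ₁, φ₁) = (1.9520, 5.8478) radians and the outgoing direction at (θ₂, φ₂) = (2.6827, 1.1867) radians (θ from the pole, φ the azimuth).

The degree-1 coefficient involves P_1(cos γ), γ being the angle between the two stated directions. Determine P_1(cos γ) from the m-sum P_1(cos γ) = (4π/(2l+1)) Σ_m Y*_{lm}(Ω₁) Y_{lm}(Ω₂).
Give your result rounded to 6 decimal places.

Term-by-term m-sum for l=1 (normalisation 4π/3 = 4.188790):
  m=-1: Y*=(0.290775, -0.135256)  Y=(0.057347, -0.141888)  product (-0.002516, -0.049014)
  m=+0: Y*=(-0.181779, -0.000000)  Y=(-0.438053, 0.000000)  product (0.079629, 0.000000)
  m=+1: Y*=(-0.290775, -0.135256)  Y=(-0.057347, -0.141888)  product (-0.002516, 0.049014)
Total Σ_m = (0.074597, 0.000000). Multiply by 4.188790: (0.312470, 0.000000). P_1(cos γ) = 0.312470

0.312470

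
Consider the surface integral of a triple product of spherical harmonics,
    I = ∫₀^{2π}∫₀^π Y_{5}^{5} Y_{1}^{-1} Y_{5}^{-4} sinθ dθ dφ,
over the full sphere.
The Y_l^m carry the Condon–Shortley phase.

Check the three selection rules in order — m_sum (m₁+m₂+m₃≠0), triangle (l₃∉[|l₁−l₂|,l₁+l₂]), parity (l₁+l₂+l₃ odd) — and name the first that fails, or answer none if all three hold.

azimuthal sum: 5 − 1 − 4 = 0  ✓
4 ≤ 5 ≤ 6 (triangle on l)  ✓
L = 5 + 1 + 5 = 11 (odd)  ✗

parity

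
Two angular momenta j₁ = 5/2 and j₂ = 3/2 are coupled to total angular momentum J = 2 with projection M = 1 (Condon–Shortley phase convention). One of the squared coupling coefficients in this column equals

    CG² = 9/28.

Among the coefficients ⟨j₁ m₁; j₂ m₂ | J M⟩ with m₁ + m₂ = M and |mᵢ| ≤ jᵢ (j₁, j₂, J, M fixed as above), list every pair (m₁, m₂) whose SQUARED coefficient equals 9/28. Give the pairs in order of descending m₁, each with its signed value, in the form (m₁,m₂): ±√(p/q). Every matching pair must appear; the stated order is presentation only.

(-1/2,3/2): +√(9/28)

Admissible pairs with m₁+m₂ = M = 1: (-1/2,3/2), (1/2,1/2), (3/2,-1/2), (5/2,-3/2)
  (m₁,m₂)=(5/2,-3/2): CG² = 5/14, CG = +√(5/14)
  (m₁,m₂)=(3/2,-1/2): CG² = 1/42, CG = +√(1/42)
  (m₁,m₂)=(1/2,1/2): CG² = 25/84, CG = −√(25/84)
  (m₁,m₂)=(-1/2,3/2): CG² = 9/28, CG = +√(9/28)   ← matches the target
Pairs with CG² = 9/28: (-1/2,3/2): +√(9/28)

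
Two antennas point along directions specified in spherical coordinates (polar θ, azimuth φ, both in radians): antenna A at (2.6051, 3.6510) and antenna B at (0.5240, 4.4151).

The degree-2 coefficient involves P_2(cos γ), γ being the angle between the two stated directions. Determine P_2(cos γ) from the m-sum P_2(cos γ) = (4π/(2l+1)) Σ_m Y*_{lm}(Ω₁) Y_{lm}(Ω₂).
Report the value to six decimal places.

Summing Y*_{l m}(θ₁,φ₁)·Y_{l m}(θ₂,φ₂) over m ∈ [−2, 2]; prefactor 4π/(2·2+1) = 2.513274:
  term(m=-2) = +0.000416-0.009750i   from Y*(Ω₁)=+0.052917+0.085927i, Y(Ω₂)=-0.080107-0.054169i
  term(m=-1) = -0.082010+0.078589i   from Y*(Ω₁)=+0.296301+0.165508i, Y(Ω₂)=-0.098037+0.319997i
  term(m=+0) = +0.151103+0.000000i   from Y*(Ω₁)=+0.383597-0.000000i, Y(Ω₂)=+0.393911+0.000000i
  term(m=+1) = -0.082010-0.078589i   from Y*(Ω₁)=-0.296301+0.165508i, Y(Ω₂)=+0.098037+0.319997i
  term(m=+2) = +0.000416+0.009750i   from Y*(Ω₁)=+0.052917-0.085927i, Y(Ω₂)=-0.080107+0.054169i
Σ over m = -0.012087+0.000000i; ×(4π/5) → -0.030378+0.000000i. Real part: -0.030378

-0.030378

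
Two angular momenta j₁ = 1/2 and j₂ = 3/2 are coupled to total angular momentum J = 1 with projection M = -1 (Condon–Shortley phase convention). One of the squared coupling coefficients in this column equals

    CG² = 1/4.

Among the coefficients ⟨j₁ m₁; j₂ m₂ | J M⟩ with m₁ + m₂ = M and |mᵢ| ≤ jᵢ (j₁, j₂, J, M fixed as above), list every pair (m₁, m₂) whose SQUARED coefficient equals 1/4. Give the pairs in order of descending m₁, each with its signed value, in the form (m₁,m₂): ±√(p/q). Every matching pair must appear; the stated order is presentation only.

Admissible pairs with m₁+m₂ = M = -1: (-1/2,-1/2), (1/2,-3/2)
  (m₁,m₂)=(1/2,-3/2): CG² = 3/4, CG = +√(3/4)
  (m₁,m₂)=(-1/2,-1/2): CG² = 1/4, CG = −√(1/4)   ← matches the target
Pairs with CG² = 1/4: (-1/2,-1/2): −√(1/4)

(-1/2,-1/2): −√(1/4)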